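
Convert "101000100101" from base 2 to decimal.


Input: "101000100101" in base 2
Positional expansion:
  Digit '1' (value 1) x 2^11 = 2048
  Digit '0' (value 0) x 2^10 = 0
  Digit '1' (value 1) x 2^9 = 512
  Digit '0' (value 0) x 2^8 = 0
  Digit '0' (value 0) x 2^7 = 0
  Digit '0' (value 0) x 2^6 = 0
  Digit '1' (value 1) x 2^5 = 32
  Digit '0' (value 0) x 2^4 = 0
  Digit '0' (value 0) x 2^3 = 0
  Digit '1' (value 1) x 2^2 = 4
  Digit '0' (value 0) x 2^1 = 0
  Digit '1' (value 1) x 2^0 = 1
Sum = 2597

2597


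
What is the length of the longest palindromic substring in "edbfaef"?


Input: "edbfaef"
Checking substrings for palindromes:
  No multi-char palindromic substrings found
Longest palindromic substring: "e" with length 1

1


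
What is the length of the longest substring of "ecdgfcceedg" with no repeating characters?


Input: "ecdgfcceedg"
Sliding window (track last position of each char):
  Position 0 ('e'): window [0,0] length 1 -- new best
  Position 1 ('c'): window [0,1] length 2 -- new best
  Position 2 ('d'): window [0,2] length 3 -- new best
  Position 3 ('g'): window [0,3] length 4 -- new best
  Position 4 ('f'): window [0,4] length 5 -- new best
  Position 5 ('c'): repeat (last at 1), move window start to 2
  Position 5 ('c'): window [2,5] length 4
  Position 6 ('c'): repeat (last at 5), move window start to 6
  Position 6 ('c'): window [6,6] length 1
  Position 7 ('e'): window [6,7] length 2
  Position 8 ('e'): repeat (last at 7), move window start to 8
  Position 8 ('e'): window [8,8] length 1
  Position 9 ('d'): window [8,9] length 2
  Position 10 ('g'): window [8,10] length 3
Longest substring with no repeats: "ecdgf" with length 5

5


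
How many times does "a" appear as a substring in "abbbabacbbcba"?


Searching for "a" in "abbbabacbbcba"
Scanning each position:
  Position 0: "a" => MATCH
  Position 1: "b" => no
  Position 2: "b" => no
  Position 3: "b" => no
  Position 4: "a" => MATCH
  Position 5: "b" => no
  Position 6: "a" => MATCH
  Position 7: "c" => no
  Position 8: "b" => no
  Position 9: "b" => no
  Position 10: "c" => no
  Position 11: "b" => no
  Position 12: "a" => MATCH
Total occurrences: 4

4


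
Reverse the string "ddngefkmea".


Input: ddngefkmea
Reading characters right to left:
  Position 9: 'a'
  Position 8: 'e'
  Position 7: 'm'
  Position 6: 'k'
  Position 5: 'f'
  Position 4: 'e'
  Position 3: 'g'
  Position 2: 'n'
  Position 1: 'd'
  Position 0: 'd'
Reversed: aemkfegndd

aemkfegndd


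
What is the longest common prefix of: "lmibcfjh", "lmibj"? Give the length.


Words: lmibcfjh, lmibj
  Position 0: all 'l' => match
  Position 1: all 'm' => match
  Position 2: all 'i' => match
  Position 3: all 'b' => match
  Position 4: ('c', 'j') => mismatch, stop
LCP = "lmib" (length 4)

4


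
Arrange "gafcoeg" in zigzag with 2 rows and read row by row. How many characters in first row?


Zigzag "gafcoeg" into 2 rows:
Placing characters:
  'g' => row 0
  'a' => row 1
  'f' => row 0
  'c' => row 1
  'o' => row 0
  'e' => row 1
  'g' => row 0
Rows:
  Row 0: "gfog"
  Row 1: "ace"
First row length: 4

4


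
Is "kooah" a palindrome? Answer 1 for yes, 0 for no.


Input: kooah
Reversed: haook
  Compare pos 0 ('k') with pos 4 ('h'): MISMATCH
  Compare pos 1 ('o') with pos 3 ('a'): MISMATCH
Result: not a palindrome

0


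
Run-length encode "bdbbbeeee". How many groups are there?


Input: bdbbbeeee
Scanning for consecutive runs:
  Group 1: 'b' x 1 (positions 0-0)
  Group 2: 'd' x 1 (positions 1-1)
  Group 3: 'b' x 3 (positions 2-4)
  Group 4: 'e' x 4 (positions 5-8)
Total groups: 4

4


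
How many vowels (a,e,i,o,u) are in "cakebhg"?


Input: cakebhg
Checking each character:
  'c' at position 0: consonant
  'a' at position 1: vowel (running total: 1)
  'k' at position 2: consonant
  'e' at position 3: vowel (running total: 2)
  'b' at position 4: consonant
  'h' at position 5: consonant
  'g' at position 6: consonant
Total vowels: 2

2


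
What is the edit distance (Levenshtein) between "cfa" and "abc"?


Computing edit distance: "cfa" -> "abc"
DP table:
           a    b    c
      0    1    2    3
  c   1    1    2    2
  f   2    2    2    3
  a   3    2    3    3
Edit distance = dp[3][3] = 3

3


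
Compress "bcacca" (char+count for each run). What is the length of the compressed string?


Input: bcacca
Runs:
  'b' x 1 => "b1"
  'c' x 1 => "c1"
  'a' x 1 => "a1"
  'c' x 2 => "c2"
  'a' x 1 => "a1"
Compressed: "b1c1a1c2a1"
Compressed length: 10

10


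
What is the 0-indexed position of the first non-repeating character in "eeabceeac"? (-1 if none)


Input: eeabceeac
Character frequencies:
  'a': 2
  'b': 1
  'c': 2
  'e': 4
Scanning left to right for freq == 1:
  Position 0 ('e'): freq=4, skip
  Position 1 ('e'): freq=4, skip
  Position 2 ('a'): freq=2, skip
  Position 3 ('b'): unique! => answer = 3

3


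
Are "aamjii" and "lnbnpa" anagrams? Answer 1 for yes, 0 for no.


Strings: "aamjii", "lnbnpa"
Sorted first:  aaiijm
Sorted second: ablnnp
Differ at position 1: 'a' vs 'b' => not anagrams

0


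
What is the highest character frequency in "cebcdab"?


Input: cebcdab
Character counts:
  'a': 1
  'b': 2
  'c': 2
  'd': 1
  'e': 1
Maximum frequency: 2

2


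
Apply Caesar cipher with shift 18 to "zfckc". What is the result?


Caesar cipher: shift "zfckc" by 18
  'z' (pos 25) + 18 = pos 17 = 'r'
  'f' (pos 5) + 18 = pos 23 = 'x'
  'c' (pos 2) + 18 = pos 20 = 'u'
  'k' (pos 10) + 18 = pos 2 = 'c'
  'c' (pos 2) + 18 = pos 20 = 'u'
Result: rxucu

rxucu


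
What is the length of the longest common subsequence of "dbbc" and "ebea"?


LCS of "dbbc" and "ebea"
DP table:
           e    b    e    a
      0    0    0    0    0
  d   0    0    0    0    0
  b   0    0    1    1    1
  b   0    0    1    1    1
  c   0    0    1    1    1
LCS length = dp[4][4] = 1

1


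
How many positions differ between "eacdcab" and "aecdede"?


Comparing "eacdcab" and "aecdede" position by position:
  Position 0: 'e' vs 'a' => DIFFER
  Position 1: 'a' vs 'e' => DIFFER
  Position 2: 'c' vs 'c' => same
  Position 3: 'd' vs 'd' => same
  Position 4: 'c' vs 'e' => DIFFER
  Position 5: 'a' vs 'd' => DIFFER
  Position 6: 'b' vs 'e' => DIFFER
Positions that differ: 5

5


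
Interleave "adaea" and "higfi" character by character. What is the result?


Interleaving "adaea" and "higfi":
  Position 0: 'a' from first, 'h' from second => "ah"
  Position 1: 'd' from first, 'i' from second => "di"
  Position 2: 'a' from first, 'g' from second => "ag"
  Position 3: 'e' from first, 'f' from second => "ef"
  Position 4: 'a' from first, 'i' from second => "ai"
Result: ahdiagefai

ahdiagefai


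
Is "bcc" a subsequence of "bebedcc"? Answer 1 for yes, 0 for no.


Check if "bcc" is a subsequence of "bebedcc"
Greedy scan:
  Position 0 ('b'): matches sub[0] = 'b'
  Position 1 ('e'): no match needed
  Position 2 ('b'): no match needed
  Position 3 ('e'): no match needed
  Position 4 ('d'): no match needed
  Position 5 ('c'): matches sub[1] = 'c'
  Position 6 ('c'): matches sub[2] = 'c'
All 3 characters matched => is a subsequence

1


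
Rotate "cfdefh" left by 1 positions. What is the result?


Input: "cfdefh", rotate left by 1
First 1 characters: "c"
Remaining characters: "fdefh"
Concatenate remaining + first: "fdefh" + "c" = "fdefhc"

fdefhc


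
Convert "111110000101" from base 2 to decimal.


Input: "111110000101" in base 2
Positional expansion:
  Digit '1' (value 1) x 2^11 = 2048
  Digit '1' (value 1) x 2^10 = 1024
  Digit '1' (value 1) x 2^9 = 512
  Digit '1' (value 1) x 2^8 = 256
  Digit '1' (value 1) x 2^7 = 128
  Digit '0' (value 0) x 2^6 = 0
  Digit '0' (value 0) x 2^5 = 0
  Digit '0' (value 0) x 2^4 = 0
  Digit '0' (value 0) x 2^3 = 0
  Digit '1' (value 1) x 2^2 = 4
  Digit '0' (value 0) x 2^1 = 0
  Digit '1' (value 1) x 2^0 = 1
Sum = 3973

3973


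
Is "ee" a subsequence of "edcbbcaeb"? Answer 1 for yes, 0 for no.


Check if "ee" is a subsequence of "edcbbcaeb"
Greedy scan:
  Position 0 ('e'): matches sub[0] = 'e'
  Position 1 ('d'): no match needed
  Position 2 ('c'): no match needed
  Position 3 ('b'): no match needed
  Position 4 ('b'): no match needed
  Position 5 ('c'): no match needed
  Position 6 ('a'): no match needed
  Position 7 ('e'): matches sub[1] = 'e'
  Position 8 ('b'): no match needed
All 2 characters matched => is a subsequence

1


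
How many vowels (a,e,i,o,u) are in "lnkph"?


Input: lnkph
Checking each character:
  'l' at position 0: consonant
  'n' at position 1: consonant
  'k' at position 2: consonant
  'p' at position 3: consonant
  'h' at position 4: consonant
Total vowels: 0

0


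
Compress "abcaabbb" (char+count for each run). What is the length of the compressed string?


Input: abcaabbb
Runs:
  'a' x 1 => "a1"
  'b' x 1 => "b1"
  'c' x 1 => "c1"
  'a' x 2 => "a2"
  'b' x 3 => "b3"
Compressed: "a1b1c1a2b3"
Compressed length: 10

10


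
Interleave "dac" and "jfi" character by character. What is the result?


Interleaving "dac" and "jfi":
  Position 0: 'd' from first, 'j' from second => "dj"
  Position 1: 'a' from first, 'f' from second => "af"
  Position 2: 'c' from first, 'i' from second => "ci"
Result: djafci

djafci


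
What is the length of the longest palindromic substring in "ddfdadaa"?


Input: "ddfdadaa"
Checking substrings for palindromes:
  [1:4] "dfd" (len 3) => palindrome
  [3:6] "dad" (len 3) => palindrome
  [4:7] "ada" (len 3) => palindrome
  [0:2] "dd" (len 2) => palindrome
  [6:8] "aa" (len 2) => palindrome
Longest palindromic substring: "dfd" with length 3

3


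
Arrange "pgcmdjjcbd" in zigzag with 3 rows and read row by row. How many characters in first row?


Zigzag "pgcmdjjcbd" into 3 rows:
Placing characters:
  'p' => row 0
  'g' => row 1
  'c' => row 2
  'm' => row 1
  'd' => row 0
  'j' => row 1
  'j' => row 2
  'c' => row 1
  'b' => row 0
  'd' => row 1
Rows:
  Row 0: "pdb"
  Row 1: "gmjcd"
  Row 2: "cj"
First row length: 3

3


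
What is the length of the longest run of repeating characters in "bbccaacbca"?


Input: "bbccaacbca"
Scanning for longest run:
  Position 1 ('b'): continues run of 'b', length=2
  Position 2 ('c'): new char, reset run to 1
  Position 3 ('c'): continues run of 'c', length=2
  Position 4 ('a'): new char, reset run to 1
  Position 5 ('a'): continues run of 'a', length=2
  Position 6 ('c'): new char, reset run to 1
  Position 7 ('b'): new char, reset run to 1
  Position 8 ('c'): new char, reset run to 1
  Position 9 ('a'): new char, reset run to 1
Longest run: 'b' with length 2

2


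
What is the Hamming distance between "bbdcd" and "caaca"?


Comparing "bbdcd" and "caaca" position by position:
  Position 0: 'b' vs 'c' => differ
  Position 1: 'b' vs 'a' => differ
  Position 2: 'd' vs 'a' => differ
  Position 3: 'c' vs 'c' => same
  Position 4: 'd' vs 'a' => differ
Total differences (Hamming distance): 4

4


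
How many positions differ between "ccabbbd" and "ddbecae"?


Comparing "ccabbbd" and "ddbecae" position by position:
  Position 0: 'c' vs 'd' => DIFFER
  Position 1: 'c' vs 'd' => DIFFER
  Position 2: 'a' vs 'b' => DIFFER
  Position 3: 'b' vs 'e' => DIFFER
  Position 4: 'b' vs 'c' => DIFFER
  Position 5: 'b' vs 'a' => DIFFER
  Position 6: 'd' vs 'e' => DIFFER
Positions that differ: 7

7


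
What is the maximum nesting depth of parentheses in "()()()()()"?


Input: "()()()()()"
Tracking depth:
  Position 0 '(': depth becomes 1
  Position 1 ')': depth becomes 0
  Position 2 '(': depth becomes 1
  Position 3 ')': depth becomes 0
  Position 4 '(': depth becomes 1
  Position 5 ')': depth becomes 0
  Position 6 '(': depth becomes 1
  Position 7 ')': depth becomes 0
  Position 8 '(': depth becomes 1
  Position 9 ')': depth becomes 0
Maximum depth reached: 1

1


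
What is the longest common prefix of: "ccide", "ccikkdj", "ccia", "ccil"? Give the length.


Words: ccide, ccikkdj, ccia, ccil
  Position 0: all 'c' => match
  Position 1: all 'c' => match
  Position 2: all 'i' => match
  Position 3: ('d', 'k', 'a', 'l') => mismatch, stop
LCP = "cci" (length 3)

3


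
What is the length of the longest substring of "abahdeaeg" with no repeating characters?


Input: "abahdeaeg"
Sliding window (track last position of each char):
  Position 0 ('a'): window [0,0] length 1 -- new best
  Position 1 ('b'): window [0,1] length 2 -- new best
  Position 2 ('a'): repeat (last at 0), move window start to 1
  Position 2 ('a'): window [1,2] length 2
  Position 3 ('h'): window [1,3] length 3 -- new best
  Position 4 ('d'): window [1,4] length 4 -- new best
  Position 5 ('e'): window [1,5] length 5 -- new best
  Position 6 ('a'): repeat (last at 2), move window start to 3
  Position 6 ('a'): window [3,6] length 4
  Position 7 ('e'): repeat (last at 5), move window start to 6
  Position 7 ('e'): window [6,7] length 2
  Position 8 ('g'): window [6,8] length 3
Longest substring with no repeats: "bahde" with length 5

5


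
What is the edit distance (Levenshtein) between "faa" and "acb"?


Computing edit distance: "faa" -> "acb"
DP table:
           a    c    b
      0    1    2    3
  f   1    1    2    3
  a   2    1    2    3
  a   3    2    2    3
Edit distance = dp[3][3] = 3

3


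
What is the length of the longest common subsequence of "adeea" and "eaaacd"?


LCS of "adeea" and "eaaacd"
DP table:
           e    a    a    a    c    d
      0    0    0    0    0    0    0
  a   0    0    1    1    1    1    1
  d   0    0    1    1    1    1    2
  e   0    1    1    1    1    1    2
  e   0    1    1    1    1    1    2
  a   0    1    2    2    2    2    2
LCS length = dp[5][6] = 2

2


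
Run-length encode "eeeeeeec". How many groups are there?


Input: eeeeeeec
Scanning for consecutive runs:
  Group 1: 'e' x 7 (positions 0-6)
  Group 2: 'c' x 1 (positions 7-7)
Total groups: 2

2


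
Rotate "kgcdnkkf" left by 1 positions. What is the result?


Input: "kgcdnkkf", rotate left by 1
First 1 characters: "k"
Remaining characters: "gcdnkkf"
Concatenate remaining + first: "gcdnkkf" + "k" = "gcdnkkfk"

gcdnkkfk


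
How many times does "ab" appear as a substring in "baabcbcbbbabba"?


Searching for "ab" in "baabcbcbbbabba"
Scanning each position:
  Position 0: "ba" => no
  Position 1: "aa" => no
  Position 2: "ab" => MATCH
  Position 3: "bc" => no
  Position 4: "cb" => no
  Position 5: "bc" => no
  Position 6: "cb" => no
  Position 7: "bb" => no
  Position 8: "bb" => no
  Position 9: "ba" => no
  Position 10: "ab" => MATCH
  Position 11: "bb" => no
  Position 12: "ba" => no
Total occurrences: 2

2


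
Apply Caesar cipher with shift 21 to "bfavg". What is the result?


Caesar cipher: shift "bfavg" by 21
  'b' (pos 1) + 21 = pos 22 = 'w'
  'f' (pos 5) + 21 = pos 0 = 'a'
  'a' (pos 0) + 21 = pos 21 = 'v'
  'v' (pos 21) + 21 = pos 16 = 'q'
  'g' (pos 6) + 21 = pos 1 = 'b'
Result: wavqb

wavqb


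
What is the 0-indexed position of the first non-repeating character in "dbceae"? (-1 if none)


Input: dbceae
Character frequencies:
  'a': 1
  'b': 1
  'c': 1
  'd': 1
  'e': 2
Scanning left to right for freq == 1:
  Position 0 ('d'): unique! => answer = 0

0


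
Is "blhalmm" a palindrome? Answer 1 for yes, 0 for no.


Input: blhalmm
Reversed: mmlahlb
  Compare pos 0 ('b') with pos 6 ('m'): MISMATCH
  Compare pos 1 ('l') with pos 5 ('m'): MISMATCH
  Compare pos 2 ('h') with pos 4 ('l'): MISMATCH
Result: not a palindrome

0


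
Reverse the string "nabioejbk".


Input: nabioejbk
Reading characters right to left:
  Position 8: 'k'
  Position 7: 'b'
  Position 6: 'j'
  Position 5: 'e'
  Position 4: 'o'
  Position 3: 'i'
  Position 2: 'b'
  Position 1: 'a'
  Position 0: 'n'
Reversed: kbjeoiban

kbjeoiban


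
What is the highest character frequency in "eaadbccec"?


Input: eaadbccec
Character counts:
  'a': 2
  'b': 1
  'c': 3
  'd': 1
  'e': 2
Maximum frequency: 3

3


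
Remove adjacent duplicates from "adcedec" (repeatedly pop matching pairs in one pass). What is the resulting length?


Input: adcedec
Stack-based adjacent duplicate removal:
  Read 'a': push. Stack: a
  Read 'd': push. Stack: ad
  Read 'c': push. Stack: adc
  Read 'e': push. Stack: adce
  Read 'd': push. Stack: adced
  Read 'e': push. Stack: adcede
  Read 'c': push. Stack: adcedec
Final stack: "adcedec" (length 7)

7


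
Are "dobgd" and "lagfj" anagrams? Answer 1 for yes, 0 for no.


Strings: "dobgd", "lagfj"
Sorted first:  bddgo
Sorted second: afgjl
Differ at position 0: 'b' vs 'a' => not anagrams

0


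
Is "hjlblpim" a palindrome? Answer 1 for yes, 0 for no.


Input: hjlblpim
Reversed: miplbljh
  Compare pos 0 ('h') with pos 7 ('m'): MISMATCH
  Compare pos 1 ('j') with pos 6 ('i'): MISMATCH
  Compare pos 2 ('l') with pos 5 ('p'): MISMATCH
  Compare pos 3 ('b') with pos 4 ('l'): MISMATCH
Result: not a palindrome

0


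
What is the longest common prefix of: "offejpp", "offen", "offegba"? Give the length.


Words: offejpp, offen, offegba
  Position 0: all 'o' => match
  Position 1: all 'f' => match
  Position 2: all 'f' => match
  Position 3: all 'e' => match
  Position 4: ('j', 'n', 'g') => mismatch, stop
LCP = "offe" (length 4)

4


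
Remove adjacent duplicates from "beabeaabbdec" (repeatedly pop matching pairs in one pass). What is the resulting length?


Input: beabeaabbdec
Stack-based adjacent duplicate removal:
  Read 'b': push. Stack: b
  Read 'e': push. Stack: be
  Read 'a': push. Stack: bea
  Read 'b': push. Stack: beab
  Read 'e': push. Stack: beabe
  Read 'a': push. Stack: beabea
  Read 'a': matches stack top 'a' => pop. Stack: beabe
  Read 'b': push. Stack: beabeb
  Read 'b': matches stack top 'b' => pop. Stack: beabe
  Read 'd': push. Stack: beabed
  Read 'e': push. Stack: beabede
  Read 'c': push. Stack: beabedec
Final stack: "beabedec" (length 8)

8


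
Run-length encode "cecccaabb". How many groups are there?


Input: cecccaabb
Scanning for consecutive runs:
  Group 1: 'c' x 1 (positions 0-0)
  Group 2: 'e' x 1 (positions 1-1)
  Group 3: 'c' x 3 (positions 2-4)
  Group 4: 'a' x 2 (positions 5-6)
  Group 5: 'b' x 2 (positions 7-8)
Total groups: 5

5


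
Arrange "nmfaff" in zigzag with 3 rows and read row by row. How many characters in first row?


Zigzag "nmfaff" into 3 rows:
Placing characters:
  'n' => row 0
  'm' => row 1
  'f' => row 2
  'a' => row 1
  'f' => row 0
  'f' => row 1
Rows:
  Row 0: "nf"
  Row 1: "maf"
  Row 2: "f"
First row length: 2

2


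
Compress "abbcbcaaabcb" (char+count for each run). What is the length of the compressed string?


Input: abbcbcaaabcb
Runs:
  'a' x 1 => "a1"
  'b' x 2 => "b2"
  'c' x 1 => "c1"
  'b' x 1 => "b1"
  'c' x 1 => "c1"
  'a' x 3 => "a3"
  'b' x 1 => "b1"
  'c' x 1 => "c1"
  'b' x 1 => "b1"
Compressed: "a1b2c1b1c1a3b1c1b1"
Compressed length: 18

18


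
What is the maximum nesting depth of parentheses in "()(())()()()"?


Input: "()(())()()()"
Tracking depth:
  Position 0 '(': depth becomes 1
  Position 1 ')': depth becomes 0
  Position 2 '(': depth becomes 1
  Position 3 '(': depth becomes 2
  Position 4 ')': depth becomes 1
  Position 5 ')': depth becomes 0
  Position 6 '(': depth becomes 1
  Position 7 ')': depth becomes 0
  Position 8 '(': depth becomes 1
  Position 9 ')': depth becomes 0
  Position 10 '(': depth becomes 1
  Position 11 ')': depth becomes 0
Maximum depth reached: 2

2


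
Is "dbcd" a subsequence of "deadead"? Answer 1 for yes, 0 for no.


Check if "dbcd" is a subsequence of "deadead"
Greedy scan:
  Position 0 ('d'): matches sub[0] = 'd'
  Position 1 ('e'): no match needed
  Position 2 ('a'): no match needed
  Position 3 ('d'): no match needed
  Position 4 ('e'): no match needed
  Position 5 ('a'): no match needed
  Position 6 ('d'): no match needed
Only matched 1/4 characters => not a subsequence

0


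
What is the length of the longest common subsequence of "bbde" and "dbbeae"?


LCS of "bbde" and "dbbeae"
DP table:
           d    b    b    e    a    e
      0    0    0    0    0    0    0
  b   0    0    1    1    1    1    1
  b   0    0    1    2    2    2    2
  d   0    1    1    2    2    2    2
  e   0    1    1    2    3    3    3
LCS length = dp[4][6] = 3

3


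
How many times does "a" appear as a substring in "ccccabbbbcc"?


Searching for "a" in "ccccabbbbcc"
Scanning each position:
  Position 0: "c" => no
  Position 1: "c" => no
  Position 2: "c" => no
  Position 3: "c" => no
  Position 4: "a" => MATCH
  Position 5: "b" => no
  Position 6: "b" => no
  Position 7: "b" => no
  Position 8: "b" => no
  Position 9: "c" => no
  Position 10: "c" => no
Total occurrences: 1

1


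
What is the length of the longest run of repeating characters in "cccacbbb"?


Input: "cccacbbb"
Scanning for longest run:
  Position 1 ('c'): continues run of 'c', length=2
  Position 2 ('c'): continues run of 'c', length=3
  Position 3 ('a'): new char, reset run to 1
  Position 4 ('c'): new char, reset run to 1
  Position 5 ('b'): new char, reset run to 1
  Position 6 ('b'): continues run of 'b', length=2
  Position 7 ('b'): continues run of 'b', length=3
Longest run: 'c' with length 3

3


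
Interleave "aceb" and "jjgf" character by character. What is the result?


Interleaving "aceb" and "jjgf":
  Position 0: 'a' from first, 'j' from second => "aj"
  Position 1: 'c' from first, 'j' from second => "cj"
  Position 2: 'e' from first, 'g' from second => "eg"
  Position 3: 'b' from first, 'f' from second => "bf"
Result: ajcjegbf

ajcjegbf


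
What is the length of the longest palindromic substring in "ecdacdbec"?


Input: "ecdacdbec"
Checking substrings for palindromes:
  No multi-char palindromic substrings found
Longest palindromic substring: "e" with length 1

1


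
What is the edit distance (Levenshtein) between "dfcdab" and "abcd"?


Computing edit distance: "dfcdab" -> "abcd"
DP table:
           a    b    c    d
      0    1    2    3    4
  d   1    1    2    3    3
  f   2    2    2    3    4
  c   3    3    3    2    3
  d   4    4    4    3    2
  a   5    4    5    4    3
  b   6    5    4    5    4
Edit distance = dp[6][4] = 4

4


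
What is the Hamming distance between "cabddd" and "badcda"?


Comparing "cabddd" and "badcda" position by position:
  Position 0: 'c' vs 'b' => differ
  Position 1: 'a' vs 'a' => same
  Position 2: 'b' vs 'd' => differ
  Position 3: 'd' vs 'c' => differ
  Position 4: 'd' vs 'd' => same
  Position 5: 'd' vs 'a' => differ
Total differences (Hamming distance): 4

4


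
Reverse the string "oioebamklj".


Input: oioebamklj
Reading characters right to left:
  Position 9: 'j'
  Position 8: 'l'
  Position 7: 'k'
  Position 6: 'm'
  Position 5: 'a'
  Position 4: 'b'
  Position 3: 'e'
  Position 2: 'o'
  Position 1: 'i'
  Position 0: 'o'
Reversed: jlkmabeoio

jlkmabeoio


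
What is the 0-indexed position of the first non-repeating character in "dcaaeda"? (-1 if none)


Input: dcaaeda
Character frequencies:
  'a': 3
  'c': 1
  'd': 2
  'e': 1
Scanning left to right for freq == 1:
  Position 0 ('d'): freq=2, skip
  Position 1 ('c'): unique! => answer = 1

1


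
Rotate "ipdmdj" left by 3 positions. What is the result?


Input: "ipdmdj", rotate left by 3
First 3 characters: "ipd"
Remaining characters: "mdj"
Concatenate remaining + first: "mdj" + "ipd" = "mdjipd"

mdjipd


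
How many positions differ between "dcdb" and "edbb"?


Comparing "dcdb" and "edbb" position by position:
  Position 0: 'd' vs 'e' => DIFFER
  Position 1: 'c' vs 'd' => DIFFER
  Position 2: 'd' vs 'b' => DIFFER
  Position 3: 'b' vs 'b' => same
Positions that differ: 3

3


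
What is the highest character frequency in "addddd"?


Input: addddd
Character counts:
  'a': 1
  'd': 5
Maximum frequency: 5

5


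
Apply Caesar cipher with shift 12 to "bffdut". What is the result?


Caesar cipher: shift "bffdut" by 12
  'b' (pos 1) + 12 = pos 13 = 'n'
  'f' (pos 5) + 12 = pos 17 = 'r'
  'f' (pos 5) + 12 = pos 17 = 'r'
  'd' (pos 3) + 12 = pos 15 = 'p'
  'u' (pos 20) + 12 = pos 6 = 'g'
  't' (pos 19) + 12 = pos 5 = 'f'
Result: nrrpgf

nrrpgf


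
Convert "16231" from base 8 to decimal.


Input: "16231" in base 8
Positional expansion:
  Digit '1' (value 1) x 8^4 = 4096
  Digit '6' (value 6) x 8^3 = 3072
  Digit '2' (value 2) x 8^2 = 128
  Digit '3' (value 3) x 8^1 = 24
  Digit '1' (value 1) x 8^0 = 1
Sum = 7321

7321


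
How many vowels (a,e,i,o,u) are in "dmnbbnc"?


Input: dmnbbnc
Checking each character:
  'd' at position 0: consonant
  'm' at position 1: consonant
  'n' at position 2: consonant
  'b' at position 3: consonant
  'b' at position 4: consonant
  'n' at position 5: consonant
  'c' at position 6: consonant
Total vowels: 0

0


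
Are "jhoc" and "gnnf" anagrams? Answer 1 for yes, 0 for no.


Strings: "jhoc", "gnnf"
Sorted first:  chjo
Sorted second: fgnn
Differ at position 0: 'c' vs 'f' => not anagrams

0


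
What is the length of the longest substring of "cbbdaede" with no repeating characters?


Input: "cbbdaede"
Sliding window (track last position of each char):
  Position 0 ('c'): window [0,0] length 1 -- new best
  Position 1 ('b'): window [0,1] length 2 -- new best
  Position 2 ('b'): repeat (last at 1), move window start to 2
  Position 2 ('b'): window [2,2] length 1
  Position 3 ('d'): window [2,3] length 2
  Position 4 ('a'): window [2,4] length 3 -- new best
  Position 5 ('e'): window [2,5] length 4 -- new best
  Position 6 ('d'): repeat (last at 3), move window start to 4
  Position 6 ('d'): window [4,6] length 3
  Position 7 ('e'): repeat (last at 5), move window start to 6
  Position 7 ('e'): window [6,7] length 2
Longest substring with no repeats: "bdae" with length 4

4


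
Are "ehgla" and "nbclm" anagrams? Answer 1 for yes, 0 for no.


Strings: "ehgla", "nbclm"
Sorted first:  aeghl
Sorted second: bclmn
Differ at position 0: 'a' vs 'b' => not anagrams

0


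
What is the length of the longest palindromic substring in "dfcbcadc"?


Input: "dfcbcadc"
Checking substrings for palindromes:
  [2:5] "cbc" (len 3) => palindrome
Longest palindromic substring: "cbc" with length 3

3


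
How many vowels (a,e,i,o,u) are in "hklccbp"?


Input: hklccbp
Checking each character:
  'h' at position 0: consonant
  'k' at position 1: consonant
  'l' at position 2: consonant
  'c' at position 3: consonant
  'c' at position 4: consonant
  'b' at position 5: consonant
  'p' at position 6: consonant
Total vowels: 0

0


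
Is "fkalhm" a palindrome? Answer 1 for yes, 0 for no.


Input: fkalhm
Reversed: mhlakf
  Compare pos 0 ('f') with pos 5 ('m'): MISMATCH
  Compare pos 1 ('k') with pos 4 ('h'): MISMATCH
  Compare pos 2 ('a') with pos 3 ('l'): MISMATCH
Result: not a palindrome

0


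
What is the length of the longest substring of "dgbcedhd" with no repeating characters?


Input: "dgbcedhd"
Sliding window (track last position of each char):
  Position 0 ('d'): window [0,0] length 1 -- new best
  Position 1 ('g'): window [0,1] length 2 -- new best
  Position 2 ('b'): window [0,2] length 3 -- new best
  Position 3 ('c'): window [0,3] length 4 -- new best
  Position 4 ('e'): window [0,4] length 5 -- new best
  Position 5 ('d'): repeat (last at 0), move window start to 1
  Position 5 ('d'): window [1,5] length 5
  Position 6 ('h'): window [1,6] length 6 -- new best
  Position 7 ('d'): repeat (last at 5), move window start to 6
  Position 7 ('d'): window [6,7] length 2
Longest substring with no repeats: "gbcedh" with length 6

6


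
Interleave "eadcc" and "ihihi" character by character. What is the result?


Interleaving "eadcc" and "ihihi":
  Position 0: 'e' from first, 'i' from second => "ei"
  Position 1: 'a' from first, 'h' from second => "ah"
  Position 2: 'd' from first, 'i' from second => "di"
  Position 3: 'c' from first, 'h' from second => "ch"
  Position 4: 'c' from first, 'i' from second => "ci"
Result: eiahdichci

eiahdichci


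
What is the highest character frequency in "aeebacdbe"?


Input: aeebacdbe
Character counts:
  'a': 2
  'b': 2
  'c': 1
  'd': 1
  'e': 3
Maximum frequency: 3

3


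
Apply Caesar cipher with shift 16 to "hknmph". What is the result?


Caesar cipher: shift "hknmph" by 16
  'h' (pos 7) + 16 = pos 23 = 'x'
  'k' (pos 10) + 16 = pos 0 = 'a'
  'n' (pos 13) + 16 = pos 3 = 'd'
  'm' (pos 12) + 16 = pos 2 = 'c'
  'p' (pos 15) + 16 = pos 5 = 'f'
  'h' (pos 7) + 16 = pos 23 = 'x'
Result: xadcfx

xadcfx


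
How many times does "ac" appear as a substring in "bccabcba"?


Searching for "ac" in "bccabcba"
Scanning each position:
  Position 0: "bc" => no
  Position 1: "cc" => no
  Position 2: "ca" => no
  Position 3: "ab" => no
  Position 4: "bc" => no
  Position 5: "cb" => no
  Position 6: "ba" => no
Total occurrences: 0

0


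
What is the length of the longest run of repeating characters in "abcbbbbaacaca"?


Input: "abcbbbbaacaca"
Scanning for longest run:
  Position 1 ('b'): new char, reset run to 1
  Position 2 ('c'): new char, reset run to 1
  Position 3 ('b'): new char, reset run to 1
  Position 4 ('b'): continues run of 'b', length=2
  Position 5 ('b'): continues run of 'b', length=3
  Position 6 ('b'): continues run of 'b', length=4
  Position 7 ('a'): new char, reset run to 1
  Position 8 ('a'): continues run of 'a', length=2
  Position 9 ('c'): new char, reset run to 1
  Position 10 ('a'): new char, reset run to 1
  Position 11 ('c'): new char, reset run to 1
  Position 12 ('a'): new char, reset run to 1
Longest run: 'b' with length 4

4


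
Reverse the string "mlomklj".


Input: mlomklj
Reading characters right to left:
  Position 6: 'j'
  Position 5: 'l'
  Position 4: 'k'
  Position 3: 'm'
  Position 2: 'o'
  Position 1: 'l'
  Position 0: 'm'
Reversed: jlkmolm

jlkmolm


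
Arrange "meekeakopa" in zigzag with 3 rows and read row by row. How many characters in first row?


Zigzag "meekeakopa" into 3 rows:
Placing characters:
  'm' => row 0
  'e' => row 1
  'e' => row 2
  'k' => row 1
  'e' => row 0
  'a' => row 1
  'k' => row 2
  'o' => row 1
  'p' => row 0
  'a' => row 1
Rows:
  Row 0: "mep"
  Row 1: "ekaoa"
  Row 2: "ek"
First row length: 3

3


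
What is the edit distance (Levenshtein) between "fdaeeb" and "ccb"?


Computing edit distance: "fdaeeb" -> "ccb"
DP table:
           c    c    b
      0    1    2    3
  f   1    1    2    3
  d   2    2    2    3
  a   3    3    3    3
  e   4    4    4    4
  e   5    5    5    5
  b   6    6    6    5
Edit distance = dp[6][3] = 5

5


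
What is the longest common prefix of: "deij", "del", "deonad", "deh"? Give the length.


Words: deij, del, deonad, deh
  Position 0: all 'd' => match
  Position 1: all 'e' => match
  Position 2: ('i', 'l', 'o', 'h') => mismatch, stop
LCP = "de" (length 2)

2


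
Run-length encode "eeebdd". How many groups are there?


Input: eeebdd
Scanning for consecutive runs:
  Group 1: 'e' x 3 (positions 0-2)
  Group 2: 'b' x 1 (positions 3-3)
  Group 3: 'd' x 2 (positions 4-5)
Total groups: 3

3


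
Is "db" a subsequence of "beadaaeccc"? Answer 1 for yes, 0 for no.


Check if "db" is a subsequence of "beadaaeccc"
Greedy scan:
  Position 0 ('b'): no match needed
  Position 1 ('e'): no match needed
  Position 2 ('a'): no match needed
  Position 3 ('d'): matches sub[0] = 'd'
  Position 4 ('a'): no match needed
  Position 5 ('a'): no match needed
  Position 6 ('e'): no match needed
  Position 7 ('c'): no match needed
  Position 8 ('c'): no match needed
  Position 9 ('c'): no match needed
Only matched 1/2 characters => not a subsequence

0


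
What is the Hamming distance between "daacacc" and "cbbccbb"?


Comparing "daacacc" and "cbbccbb" position by position:
  Position 0: 'd' vs 'c' => differ
  Position 1: 'a' vs 'b' => differ
  Position 2: 'a' vs 'b' => differ
  Position 3: 'c' vs 'c' => same
  Position 4: 'a' vs 'c' => differ
  Position 5: 'c' vs 'b' => differ
  Position 6: 'c' vs 'b' => differ
Total differences (Hamming distance): 6

6


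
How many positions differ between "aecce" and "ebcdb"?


Comparing "aecce" and "ebcdb" position by position:
  Position 0: 'a' vs 'e' => DIFFER
  Position 1: 'e' vs 'b' => DIFFER
  Position 2: 'c' vs 'c' => same
  Position 3: 'c' vs 'd' => DIFFER
  Position 4: 'e' vs 'b' => DIFFER
Positions that differ: 4

4


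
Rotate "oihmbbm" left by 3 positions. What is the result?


Input: "oihmbbm", rotate left by 3
First 3 characters: "oih"
Remaining characters: "mbbm"
Concatenate remaining + first: "mbbm" + "oih" = "mbbmoih"

mbbmoih


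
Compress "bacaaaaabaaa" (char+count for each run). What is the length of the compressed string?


Input: bacaaaaabaaa
Runs:
  'b' x 1 => "b1"
  'a' x 1 => "a1"
  'c' x 1 => "c1"
  'a' x 5 => "a5"
  'b' x 1 => "b1"
  'a' x 3 => "a3"
Compressed: "b1a1c1a5b1a3"
Compressed length: 12

12


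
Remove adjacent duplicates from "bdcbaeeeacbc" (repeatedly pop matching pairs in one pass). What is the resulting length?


Input: bdcbaeeeacbc
Stack-based adjacent duplicate removal:
  Read 'b': push. Stack: b
  Read 'd': push. Stack: bd
  Read 'c': push. Stack: bdc
  Read 'b': push. Stack: bdcb
  Read 'a': push. Stack: bdcba
  Read 'e': push. Stack: bdcbae
  Read 'e': matches stack top 'e' => pop. Stack: bdcba
  Read 'e': push. Stack: bdcbae
  Read 'a': push. Stack: bdcbaea
  Read 'c': push. Stack: bdcbaeac
  Read 'b': push. Stack: bdcbaeacb
  Read 'c': push. Stack: bdcbaeacbc
Final stack: "bdcbaeacbc" (length 10)

10


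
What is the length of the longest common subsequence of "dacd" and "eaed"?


LCS of "dacd" and "eaed"
DP table:
           e    a    e    d
      0    0    0    0    0
  d   0    0    0    0    1
  a   0    0    1    1    1
  c   0    0    1    1    1
  d   0    0    1    1    2
LCS length = dp[4][4] = 2

2


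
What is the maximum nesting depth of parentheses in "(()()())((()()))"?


Input: "(()()())((()()))"
Tracking depth:
  Position 0 '(': depth becomes 1
  Position 1 '(': depth becomes 2
  Position 2 ')': depth becomes 1
  Position 3 '(': depth becomes 2
  Position 4 ')': depth becomes 1
  Position 5 '(': depth becomes 2
  Position 6 ')': depth becomes 1
  Position 7 ')': depth becomes 0
  Position 8 '(': depth becomes 1
  Position 9 '(': depth becomes 2
  Position 10 '(': depth becomes 3
  Position 11 ')': depth becomes 2
  Position 12 '(': depth becomes 3
  Position 13 ')': depth becomes 2
  Position 14 ')': depth becomes 1
  Position 15 ')': depth becomes 0
Maximum depth reached: 3

3


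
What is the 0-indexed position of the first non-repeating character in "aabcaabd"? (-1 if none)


Input: aabcaabd
Character frequencies:
  'a': 4
  'b': 2
  'c': 1
  'd': 1
Scanning left to right for freq == 1:
  Position 0 ('a'): freq=4, skip
  Position 1 ('a'): freq=4, skip
  Position 2 ('b'): freq=2, skip
  Position 3 ('c'): unique! => answer = 3

3


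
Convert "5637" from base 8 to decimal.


Input: "5637" in base 8
Positional expansion:
  Digit '5' (value 5) x 8^3 = 2560
  Digit '6' (value 6) x 8^2 = 384
  Digit '3' (value 3) x 8^1 = 24
  Digit '7' (value 7) x 8^0 = 7
Sum = 2975

2975


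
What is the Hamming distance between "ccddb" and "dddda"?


Comparing "ccddb" and "dddda" position by position:
  Position 0: 'c' vs 'd' => differ
  Position 1: 'c' vs 'd' => differ
  Position 2: 'd' vs 'd' => same
  Position 3: 'd' vs 'd' => same
  Position 4: 'b' vs 'a' => differ
Total differences (Hamming distance): 3

3


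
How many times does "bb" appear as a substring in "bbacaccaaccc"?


Searching for "bb" in "bbacaccaaccc"
Scanning each position:
  Position 0: "bb" => MATCH
  Position 1: "ba" => no
  Position 2: "ac" => no
  Position 3: "ca" => no
  Position 4: "ac" => no
  Position 5: "cc" => no
  Position 6: "ca" => no
  Position 7: "aa" => no
  Position 8: "ac" => no
  Position 9: "cc" => no
  Position 10: "cc" => no
Total occurrences: 1

1


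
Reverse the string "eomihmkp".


Input: eomihmkp
Reading characters right to left:
  Position 7: 'p'
  Position 6: 'k'
  Position 5: 'm'
  Position 4: 'h'
  Position 3: 'i'
  Position 2: 'm'
  Position 1: 'o'
  Position 0: 'e'
Reversed: pkmhimoe

pkmhimoe


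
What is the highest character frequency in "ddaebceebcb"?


Input: ddaebceebcb
Character counts:
  'a': 1
  'b': 3
  'c': 2
  'd': 2
  'e': 3
Maximum frequency: 3

3


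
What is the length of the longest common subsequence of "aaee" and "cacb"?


LCS of "aaee" and "cacb"
DP table:
           c    a    c    b
      0    0    0    0    0
  a   0    0    1    1    1
  a   0    0    1    1    1
  e   0    0    1    1    1
  e   0    0    1    1    1
LCS length = dp[4][4] = 1

1


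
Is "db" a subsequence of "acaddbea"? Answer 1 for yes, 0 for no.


Check if "db" is a subsequence of "acaddbea"
Greedy scan:
  Position 0 ('a'): no match needed
  Position 1 ('c'): no match needed
  Position 2 ('a'): no match needed
  Position 3 ('d'): matches sub[0] = 'd'
  Position 4 ('d'): no match needed
  Position 5 ('b'): matches sub[1] = 'b'
  Position 6 ('e'): no match needed
  Position 7 ('a'): no match needed
All 2 characters matched => is a subsequence

1


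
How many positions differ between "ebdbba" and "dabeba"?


Comparing "ebdbba" and "dabeba" position by position:
  Position 0: 'e' vs 'd' => DIFFER
  Position 1: 'b' vs 'a' => DIFFER
  Position 2: 'd' vs 'b' => DIFFER
  Position 3: 'b' vs 'e' => DIFFER
  Position 4: 'b' vs 'b' => same
  Position 5: 'a' vs 'a' => same
Positions that differ: 4

4


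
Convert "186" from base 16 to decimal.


Input: "186" in base 16
Positional expansion:
  Digit '1' (value 1) x 16^2 = 256
  Digit '8' (value 8) x 16^1 = 128
  Digit '6' (value 6) x 16^0 = 6
Sum = 390

390


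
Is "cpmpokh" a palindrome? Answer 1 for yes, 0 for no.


Input: cpmpokh
Reversed: hkopmpc
  Compare pos 0 ('c') with pos 6 ('h'): MISMATCH
  Compare pos 1 ('p') with pos 5 ('k'): MISMATCH
  Compare pos 2 ('m') with pos 4 ('o'): MISMATCH
Result: not a palindrome

0


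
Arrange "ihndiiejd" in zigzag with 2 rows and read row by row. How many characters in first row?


Zigzag "ihndiiejd" into 2 rows:
Placing characters:
  'i' => row 0
  'h' => row 1
  'n' => row 0
  'd' => row 1
  'i' => row 0
  'i' => row 1
  'e' => row 0
  'j' => row 1
  'd' => row 0
Rows:
  Row 0: "inied"
  Row 1: "hdij"
First row length: 5

5


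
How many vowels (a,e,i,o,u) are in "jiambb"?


Input: jiambb
Checking each character:
  'j' at position 0: consonant
  'i' at position 1: vowel (running total: 1)
  'a' at position 2: vowel (running total: 2)
  'm' at position 3: consonant
  'b' at position 4: consonant
  'b' at position 5: consonant
Total vowels: 2

2


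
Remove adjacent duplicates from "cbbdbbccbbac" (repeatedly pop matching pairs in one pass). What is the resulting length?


Input: cbbdbbccbbac
Stack-based adjacent duplicate removal:
  Read 'c': push. Stack: c
  Read 'b': push. Stack: cb
  Read 'b': matches stack top 'b' => pop. Stack: c
  Read 'd': push. Stack: cd
  Read 'b': push. Stack: cdb
  Read 'b': matches stack top 'b' => pop. Stack: cd
  Read 'c': push. Stack: cdc
  Read 'c': matches stack top 'c' => pop. Stack: cd
  Read 'b': push. Stack: cdb
  Read 'b': matches stack top 'b' => pop. Stack: cd
  Read 'a': push. Stack: cda
  Read 'c': push. Stack: cdac
Final stack: "cdac" (length 4)

4


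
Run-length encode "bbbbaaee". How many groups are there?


Input: bbbbaaee
Scanning for consecutive runs:
  Group 1: 'b' x 4 (positions 0-3)
  Group 2: 'a' x 2 (positions 4-5)
  Group 3: 'e' x 2 (positions 6-7)
Total groups: 3

3


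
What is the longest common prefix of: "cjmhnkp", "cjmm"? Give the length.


Words: cjmhnkp, cjmm
  Position 0: all 'c' => match
  Position 1: all 'j' => match
  Position 2: all 'm' => match
  Position 3: ('h', 'm') => mismatch, stop
LCP = "cjm" (length 3)

3


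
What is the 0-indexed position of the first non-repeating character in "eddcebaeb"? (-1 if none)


Input: eddcebaeb
Character frequencies:
  'a': 1
  'b': 2
  'c': 1
  'd': 2
  'e': 3
Scanning left to right for freq == 1:
  Position 0 ('e'): freq=3, skip
  Position 1 ('d'): freq=2, skip
  Position 2 ('d'): freq=2, skip
  Position 3 ('c'): unique! => answer = 3

3
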